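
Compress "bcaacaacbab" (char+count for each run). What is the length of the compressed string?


Input: bcaacaacbab
Runs:
  'b' x 1 => "b1"
  'c' x 1 => "c1"
  'a' x 2 => "a2"
  'c' x 1 => "c1"
  'a' x 2 => "a2"
  'c' x 1 => "c1"
  'b' x 1 => "b1"
  'a' x 1 => "a1"
  'b' x 1 => "b1"
Compressed: "b1c1a2c1a2c1b1a1b1"
Compressed length: 18

18


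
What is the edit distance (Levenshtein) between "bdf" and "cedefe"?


Computing edit distance: "bdf" -> "cedefe"
DP table:
           c    e    d    e    f    e
      0    1    2    3    4    5    6
  b   1    1    2    3    4    5    6
  d   2    2    2    2    3    4    5
  f   3    3    3    3    3    3    4
Edit distance = dp[3][6] = 4

4


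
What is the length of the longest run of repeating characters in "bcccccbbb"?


Input: "bcccccbbb"
Scanning for longest run:
  Position 1 ('c'): new char, reset run to 1
  Position 2 ('c'): continues run of 'c', length=2
  Position 3 ('c'): continues run of 'c', length=3
  Position 4 ('c'): continues run of 'c', length=4
  Position 5 ('c'): continues run of 'c', length=5
  Position 6 ('b'): new char, reset run to 1
  Position 7 ('b'): continues run of 'b', length=2
  Position 8 ('b'): continues run of 'b', length=3
Longest run: 'c' with length 5

5


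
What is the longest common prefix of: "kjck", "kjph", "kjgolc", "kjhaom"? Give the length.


Words: kjck, kjph, kjgolc, kjhaom
  Position 0: all 'k' => match
  Position 1: all 'j' => match
  Position 2: ('c', 'p', 'g', 'h') => mismatch, stop
LCP = "kj" (length 2)

2


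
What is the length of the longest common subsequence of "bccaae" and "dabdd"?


LCS of "bccaae" and "dabdd"
DP table:
           d    a    b    d    d
      0    0    0    0    0    0
  b   0    0    0    1    1    1
  c   0    0    0    1    1    1
  c   0    0    0    1    1    1
  a   0    0    1    1    1    1
  a   0    0    1    1    1    1
  e   0    0    1    1    1    1
LCS length = dp[6][5] = 1

1


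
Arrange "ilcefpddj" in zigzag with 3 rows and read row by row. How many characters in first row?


Zigzag "ilcefpddj" into 3 rows:
Placing characters:
  'i' => row 0
  'l' => row 1
  'c' => row 2
  'e' => row 1
  'f' => row 0
  'p' => row 1
  'd' => row 2
  'd' => row 1
  'j' => row 0
Rows:
  Row 0: "ifj"
  Row 1: "lepd"
  Row 2: "cd"
First row length: 3

3


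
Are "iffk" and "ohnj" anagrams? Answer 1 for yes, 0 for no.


Strings: "iffk", "ohnj"
Sorted first:  ffik
Sorted second: hjno
Differ at position 0: 'f' vs 'h' => not anagrams

0


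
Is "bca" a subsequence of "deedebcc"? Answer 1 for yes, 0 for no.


Check if "bca" is a subsequence of "deedebcc"
Greedy scan:
  Position 0 ('d'): no match needed
  Position 1 ('e'): no match needed
  Position 2 ('e'): no match needed
  Position 3 ('d'): no match needed
  Position 4 ('e'): no match needed
  Position 5 ('b'): matches sub[0] = 'b'
  Position 6 ('c'): matches sub[1] = 'c'
  Position 7 ('c'): no match needed
Only matched 2/3 characters => not a subsequence

0


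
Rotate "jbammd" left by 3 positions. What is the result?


Input: "jbammd", rotate left by 3
First 3 characters: "jba"
Remaining characters: "mmd"
Concatenate remaining + first: "mmd" + "jba" = "mmdjba"

mmdjba


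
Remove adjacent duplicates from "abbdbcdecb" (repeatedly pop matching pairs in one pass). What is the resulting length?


Input: abbdbcdecb
Stack-based adjacent duplicate removal:
  Read 'a': push. Stack: a
  Read 'b': push. Stack: ab
  Read 'b': matches stack top 'b' => pop. Stack: a
  Read 'd': push. Stack: ad
  Read 'b': push. Stack: adb
  Read 'c': push. Stack: adbc
  Read 'd': push. Stack: adbcd
  Read 'e': push. Stack: adbcde
  Read 'c': push. Stack: adbcdec
  Read 'b': push. Stack: adbcdecb
Final stack: "adbcdecb" (length 8)

8


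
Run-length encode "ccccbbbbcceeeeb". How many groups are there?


Input: ccccbbbbcceeeeb
Scanning for consecutive runs:
  Group 1: 'c' x 4 (positions 0-3)
  Group 2: 'b' x 4 (positions 4-7)
  Group 3: 'c' x 2 (positions 8-9)
  Group 4: 'e' x 4 (positions 10-13)
  Group 5: 'b' x 1 (positions 14-14)
Total groups: 5

5


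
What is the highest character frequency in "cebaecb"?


Input: cebaecb
Character counts:
  'a': 1
  'b': 2
  'c': 2
  'e': 2
Maximum frequency: 2

2


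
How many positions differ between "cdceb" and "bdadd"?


Comparing "cdceb" and "bdadd" position by position:
  Position 0: 'c' vs 'b' => DIFFER
  Position 1: 'd' vs 'd' => same
  Position 2: 'c' vs 'a' => DIFFER
  Position 3: 'e' vs 'd' => DIFFER
  Position 4: 'b' vs 'd' => DIFFER
Positions that differ: 4

4


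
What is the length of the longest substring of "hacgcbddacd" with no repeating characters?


Input: "hacgcbddacd"
Sliding window (track last position of each char):
  Position 0 ('h'): window [0,0] length 1 -- new best
  Position 1 ('a'): window [0,1] length 2 -- new best
  Position 2 ('c'): window [0,2] length 3 -- new best
  Position 3 ('g'): window [0,3] length 4 -- new best
  Position 4 ('c'): repeat (last at 2), move window start to 3
  Position 4 ('c'): window [3,4] length 2
  Position 5 ('b'): window [3,5] length 3
  Position 6 ('d'): window [3,6] length 4
  Position 7 ('d'): repeat (last at 6), move window start to 7
  Position 7 ('d'): window [7,7] length 1
  Position 8 ('a'): window [7,8] length 2
  Position 9 ('c'): window [7,9] length 3
  Position 10 ('d'): repeat (last at 7), move window start to 8
  Position 10 ('d'): window [8,10] length 3
Longest substring with no repeats: "hacg" with length 4

4


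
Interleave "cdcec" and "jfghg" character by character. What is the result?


Interleaving "cdcec" and "jfghg":
  Position 0: 'c' from first, 'j' from second => "cj"
  Position 1: 'd' from first, 'f' from second => "df"
  Position 2: 'c' from first, 'g' from second => "cg"
  Position 3: 'e' from first, 'h' from second => "eh"
  Position 4: 'c' from first, 'g' from second => "cg"
Result: cjdfcgehcg

cjdfcgehcg


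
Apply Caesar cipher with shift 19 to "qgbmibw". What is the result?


Caesar cipher: shift "qgbmibw" by 19
  'q' (pos 16) + 19 = pos 9 = 'j'
  'g' (pos 6) + 19 = pos 25 = 'z'
  'b' (pos 1) + 19 = pos 20 = 'u'
  'm' (pos 12) + 19 = pos 5 = 'f'
  'i' (pos 8) + 19 = pos 1 = 'b'
  'b' (pos 1) + 19 = pos 20 = 'u'
  'w' (pos 22) + 19 = pos 15 = 'p'
Result: jzufbup

jzufbup


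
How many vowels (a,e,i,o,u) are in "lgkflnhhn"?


Input: lgkflnhhn
Checking each character:
  'l' at position 0: consonant
  'g' at position 1: consonant
  'k' at position 2: consonant
  'f' at position 3: consonant
  'l' at position 4: consonant
  'n' at position 5: consonant
  'h' at position 6: consonant
  'h' at position 7: consonant
  'n' at position 8: consonant
Total vowels: 0

0


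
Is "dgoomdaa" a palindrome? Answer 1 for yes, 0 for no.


Input: dgoomdaa
Reversed: aadmoogd
  Compare pos 0 ('d') with pos 7 ('a'): MISMATCH
  Compare pos 1 ('g') with pos 6 ('a'): MISMATCH
  Compare pos 2 ('o') with pos 5 ('d'): MISMATCH
  Compare pos 3 ('o') with pos 4 ('m'): MISMATCH
Result: not a palindrome

0


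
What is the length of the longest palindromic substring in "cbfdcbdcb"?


Input: "cbfdcbdcb"
Checking substrings for palindromes:
  No multi-char palindromic substrings found
Longest palindromic substring: "c" with length 1

1


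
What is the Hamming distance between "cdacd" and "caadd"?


Comparing "cdacd" and "caadd" position by position:
  Position 0: 'c' vs 'c' => same
  Position 1: 'd' vs 'a' => differ
  Position 2: 'a' vs 'a' => same
  Position 3: 'c' vs 'd' => differ
  Position 4: 'd' vs 'd' => same
Total differences (Hamming distance): 2

2


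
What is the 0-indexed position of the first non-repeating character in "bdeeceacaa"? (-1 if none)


Input: bdeeceacaa
Character frequencies:
  'a': 3
  'b': 1
  'c': 2
  'd': 1
  'e': 3
Scanning left to right for freq == 1:
  Position 0 ('b'): unique! => answer = 0

0


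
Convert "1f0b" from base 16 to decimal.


Input: "1f0b" in base 16
Positional expansion:
  Digit '1' (value 1) x 16^3 = 4096
  Digit 'f' (value 15) x 16^2 = 3840
  Digit '0' (value 0) x 16^1 = 0
  Digit 'b' (value 11) x 16^0 = 11
Sum = 7947

7947


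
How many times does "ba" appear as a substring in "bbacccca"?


Searching for "ba" in "bbacccca"
Scanning each position:
  Position 0: "bb" => no
  Position 1: "ba" => MATCH
  Position 2: "ac" => no
  Position 3: "cc" => no
  Position 4: "cc" => no
  Position 5: "cc" => no
  Position 6: "ca" => no
Total occurrences: 1

1


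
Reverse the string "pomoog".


Input: pomoog
Reading characters right to left:
  Position 5: 'g'
  Position 4: 'o'
  Position 3: 'o'
  Position 2: 'm'
  Position 1: 'o'
  Position 0: 'p'
Reversed: goomop

goomop


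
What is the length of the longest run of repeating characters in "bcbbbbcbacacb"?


Input: "bcbbbbcbacacb"
Scanning for longest run:
  Position 1 ('c'): new char, reset run to 1
  Position 2 ('b'): new char, reset run to 1
  Position 3 ('b'): continues run of 'b', length=2
  Position 4 ('b'): continues run of 'b', length=3
  Position 5 ('b'): continues run of 'b', length=4
  Position 6 ('c'): new char, reset run to 1
  Position 7 ('b'): new char, reset run to 1
  Position 8 ('a'): new char, reset run to 1
  Position 9 ('c'): new char, reset run to 1
  Position 10 ('a'): new char, reset run to 1
  Position 11 ('c'): new char, reset run to 1
  Position 12 ('b'): new char, reset run to 1
Longest run: 'b' with length 4

4


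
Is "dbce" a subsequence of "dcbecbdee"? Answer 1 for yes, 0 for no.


Check if "dbce" is a subsequence of "dcbecbdee"
Greedy scan:
  Position 0 ('d'): matches sub[0] = 'd'
  Position 1 ('c'): no match needed
  Position 2 ('b'): matches sub[1] = 'b'
  Position 3 ('e'): no match needed
  Position 4 ('c'): matches sub[2] = 'c'
  Position 5 ('b'): no match needed
  Position 6 ('d'): no match needed
  Position 7 ('e'): matches sub[3] = 'e'
  Position 8 ('e'): no match needed
All 4 characters matched => is a subsequence

1


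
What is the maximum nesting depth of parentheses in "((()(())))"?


Input: "((()(())))"
Tracking depth:
  Position 0 '(': depth becomes 1
  Position 1 '(': depth becomes 2
  Position 2 '(': depth becomes 3
  Position 3 ')': depth becomes 2
  Position 4 '(': depth becomes 3
  Position 5 '(': depth becomes 4
  Position 6 ')': depth becomes 3
  Position 7 ')': depth becomes 2
  Position 8 ')': depth becomes 1
  Position 9 ')': depth becomes 0
Maximum depth reached: 4

4


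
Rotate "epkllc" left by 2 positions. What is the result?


Input: "epkllc", rotate left by 2
First 2 characters: "ep"
Remaining characters: "kllc"
Concatenate remaining + first: "kllc" + "ep" = "kllcep"

kllcep


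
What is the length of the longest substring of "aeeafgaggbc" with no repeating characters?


Input: "aeeafgaggbc"
Sliding window (track last position of each char):
  Position 0 ('a'): window [0,0] length 1 -- new best
  Position 1 ('e'): window [0,1] length 2 -- new best
  Position 2 ('e'): repeat (last at 1), move window start to 2
  Position 2 ('e'): window [2,2] length 1
  Position 3 ('a'): window [2,3] length 2
  Position 4 ('f'): window [2,4] length 3 -- new best
  Position 5 ('g'): window [2,5] length 4 -- new best
  Position 6 ('a'): repeat (last at 3), move window start to 4
  Position 6 ('a'): window [4,6] length 3
  Position 7 ('g'): repeat (last at 5), move window start to 6
  Position 7 ('g'): window [6,7] length 2
  Position 8 ('g'): repeat (last at 7), move window start to 8
  Position 8 ('g'): window [8,8] length 1
  Position 9 ('b'): window [8,9] length 2
  Position 10 ('c'): window [8,10] length 3
Longest substring with no repeats: "eafg" with length 4

4


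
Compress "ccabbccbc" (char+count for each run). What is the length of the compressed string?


Input: ccabbccbc
Runs:
  'c' x 2 => "c2"
  'a' x 1 => "a1"
  'b' x 2 => "b2"
  'c' x 2 => "c2"
  'b' x 1 => "b1"
  'c' x 1 => "c1"
Compressed: "c2a1b2c2b1c1"
Compressed length: 12

12


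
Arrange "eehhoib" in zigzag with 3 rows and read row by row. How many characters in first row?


Zigzag "eehhoib" into 3 rows:
Placing characters:
  'e' => row 0
  'e' => row 1
  'h' => row 2
  'h' => row 1
  'o' => row 0
  'i' => row 1
  'b' => row 2
Rows:
  Row 0: "eo"
  Row 1: "ehi"
  Row 2: "hb"
First row length: 2

2


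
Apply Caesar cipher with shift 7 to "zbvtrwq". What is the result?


Caesar cipher: shift "zbvtrwq" by 7
  'z' (pos 25) + 7 = pos 6 = 'g'
  'b' (pos 1) + 7 = pos 8 = 'i'
  'v' (pos 21) + 7 = pos 2 = 'c'
  't' (pos 19) + 7 = pos 0 = 'a'
  'r' (pos 17) + 7 = pos 24 = 'y'
  'w' (pos 22) + 7 = pos 3 = 'd'
  'q' (pos 16) + 7 = pos 23 = 'x'
Result: gicaydx

gicaydx


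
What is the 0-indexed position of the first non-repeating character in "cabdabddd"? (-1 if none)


Input: cabdabddd
Character frequencies:
  'a': 2
  'b': 2
  'c': 1
  'd': 4
Scanning left to right for freq == 1:
  Position 0 ('c'): unique! => answer = 0

0


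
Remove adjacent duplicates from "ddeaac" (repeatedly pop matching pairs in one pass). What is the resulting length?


Input: ddeaac
Stack-based adjacent duplicate removal:
  Read 'd': push. Stack: d
  Read 'd': matches stack top 'd' => pop. Stack: (empty)
  Read 'e': push. Stack: e
  Read 'a': push. Stack: ea
  Read 'a': matches stack top 'a' => pop. Stack: e
  Read 'c': push. Stack: ec
Final stack: "ec" (length 2)

2


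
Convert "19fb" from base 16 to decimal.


Input: "19fb" in base 16
Positional expansion:
  Digit '1' (value 1) x 16^3 = 4096
  Digit '9' (value 9) x 16^2 = 2304
  Digit 'f' (value 15) x 16^1 = 240
  Digit 'b' (value 11) x 16^0 = 11
Sum = 6651

6651


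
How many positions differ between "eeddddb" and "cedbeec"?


Comparing "eeddddb" and "cedbeec" position by position:
  Position 0: 'e' vs 'c' => DIFFER
  Position 1: 'e' vs 'e' => same
  Position 2: 'd' vs 'd' => same
  Position 3: 'd' vs 'b' => DIFFER
  Position 4: 'd' vs 'e' => DIFFER
  Position 5: 'd' vs 'e' => DIFFER
  Position 6: 'b' vs 'c' => DIFFER
Positions that differ: 5

5


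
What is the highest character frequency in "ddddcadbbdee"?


Input: ddddcadbbdee
Character counts:
  'a': 1
  'b': 2
  'c': 1
  'd': 6
  'e': 2
Maximum frequency: 6

6


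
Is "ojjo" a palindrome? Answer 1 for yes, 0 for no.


Input: ojjo
Reversed: ojjo
  Compare pos 0 ('o') with pos 3 ('o'): match
  Compare pos 1 ('j') with pos 2 ('j'): match
Result: palindrome

1


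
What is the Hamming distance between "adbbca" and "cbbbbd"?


Comparing "adbbca" and "cbbbbd" position by position:
  Position 0: 'a' vs 'c' => differ
  Position 1: 'd' vs 'b' => differ
  Position 2: 'b' vs 'b' => same
  Position 3: 'b' vs 'b' => same
  Position 4: 'c' vs 'b' => differ
  Position 5: 'a' vs 'd' => differ
Total differences (Hamming distance): 4

4


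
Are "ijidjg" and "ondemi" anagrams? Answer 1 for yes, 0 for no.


Strings: "ijidjg", "ondemi"
Sorted first:  dgiijj
Sorted second: deimno
Differ at position 1: 'g' vs 'e' => not anagrams

0


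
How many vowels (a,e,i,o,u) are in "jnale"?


Input: jnale
Checking each character:
  'j' at position 0: consonant
  'n' at position 1: consonant
  'a' at position 2: vowel (running total: 1)
  'l' at position 3: consonant
  'e' at position 4: vowel (running total: 2)
Total vowels: 2

2


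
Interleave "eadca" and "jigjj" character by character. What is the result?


Interleaving "eadca" and "jigjj":
  Position 0: 'e' from first, 'j' from second => "ej"
  Position 1: 'a' from first, 'i' from second => "ai"
  Position 2: 'd' from first, 'g' from second => "dg"
  Position 3: 'c' from first, 'j' from second => "cj"
  Position 4: 'a' from first, 'j' from second => "aj"
Result: ejaidgcjaj

ejaidgcjaj


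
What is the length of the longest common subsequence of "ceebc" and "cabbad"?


LCS of "ceebc" and "cabbad"
DP table:
           c    a    b    b    a    d
      0    0    0    0    0    0    0
  c   0    1    1    1    1    1    1
  e   0    1    1    1    1    1    1
  e   0    1    1    1    1    1    1
  b   0    1    1    2    2    2    2
  c   0    1    1    2    2    2    2
LCS length = dp[5][6] = 2

2


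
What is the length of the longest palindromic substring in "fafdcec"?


Input: "fafdcec"
Checking substrings for palindromes:
  [0:3] "faf" (len 3) => palindrome
  [4:7] "cec" (len 3) => palindrome
Longest palindromic substring: "faf" with length 3

3


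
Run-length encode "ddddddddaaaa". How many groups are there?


Input: ddddddddaaaa
Scanning for consecutive runs:
  Group 1: 'd' x 8 (positions 0-7)
  Group 2: 'a' x 4 (positions 8-11)
Total groups: 2

2


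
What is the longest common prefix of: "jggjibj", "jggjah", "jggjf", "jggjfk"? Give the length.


Words: jggjibj, jggjah, jggjf, jggjfk
  Position 0: all 'j' => match
  Position 1: all 'g' => match
  Position 2: all 'g' => match
  Position 3: all 'j' => match
  Position 4: ('i', 'a', 'f', 'f') => mismatch, stop
LCP = "jggj" (length 4)

4


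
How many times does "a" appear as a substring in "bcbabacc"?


Searching for "a" in "bcbabacc"
Scanning each position:
  Position 0: "b" => no
  Position 1: "c" => no
  Position 2: "b" => no
  Position 3: "a" => MATCH
  Position 4: "b" => no
  Position 5: "a" => MATCH
  Position 6: "c" => no
  Position 7: "c" => no
Total occurrences: 2

2


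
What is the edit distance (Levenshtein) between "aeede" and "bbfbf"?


Computing edit distance: "aeede" -> "bbfbf"
DP table:
           b    b    f    b    f
      0    1    2    3    4    5
  a   1    1    2    3    4    5
  e   2    2    2    3    4    5
  e   3    3    3    3    4    5
  d   4    4    4    4    4    5
  e   5    5    5    5    5    5
Edit distance = dp[5][5] = 5

5


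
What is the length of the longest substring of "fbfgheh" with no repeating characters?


Input: "fbfgheh"
Sliding window (track last position of each char):
  Position 0 ('f'): window [0,0] length 1 -- new best
  Position 1 ('b'): window [0,1] length 2 -- new best
  Position 2 ('f'): repeat (last at 0), move window start to 1
  Position 2 ('f'): window [1,2] length 2
  Position 3 ('g'): window [1,3] length 3 -- new best
  Position 4 ('h'): window [1,4] length 4 -- new best
  Position 5 ('e'): window [1,5] length 5 -- new best
  Position 6 ('h'): repeat (last at 4), move window start to 5
  Position 6 ('h'): window [5,6] length 2
Longest substring with no repeats: "bfghe" with length 5

5


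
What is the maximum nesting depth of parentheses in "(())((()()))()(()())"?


Input: "(())((()()))()(()())"
Tracking depth:
  Position 0 '(': depth becomes 1
  Position 1 '(': depth becomes 2
  Position 2 ')': depth becomes 1
  Position 3 ')': depth becomes 0
  Position 4 '(': depth becomes 1
  Position 5 '(': depth becomes 2
  Position 6 '(': depth becomes 3
  Position 7 ')': depth becomes 2
  Position 8 '(': depth becomes 3
  Position 9 ')': depth becomes 2
  Position 10 ')': depth becomes 1
  Position 11 ')': depth becomes 0
  Position 12 '(': depth becomes 1
  Position 13 ')': depth becomes 0
  Position 14 '(': depth becomes 1
  Position 15 '(': depth becomes 2
  Position 16 ')': depth becomes 1
  Position 17 '(': depth becomes 2
  Position 18 ')': depth becomes 1
  Position 19 ')': depth becomes 0
Maximum depth reached: 3

3


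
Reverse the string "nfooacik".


Input: nfooacik
Reading characters right to left:
  Position 7: 'k'
  Position 6: 'i'
  Position 5: 'c'
  Position 4: 'a'
  Position 3: 'o'
  Position 2: 'o'
  Position 1: 'f'
  Position 0: 'n'
Reversed: kicaoofn

kicaoofn


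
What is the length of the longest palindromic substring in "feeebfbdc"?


Input: "feeebfbdc"
Checking substrings for palindromes:
  [1:4] "eee" (len 3) => palindrome
  [4:7] "bfb" (len 3) => palindrome
  [1:3] "ee" (len 2) => palindrome
  [2:4] "ee" (len 2) => palindrome
Longest palindromic substring: "eee" with length 3

3


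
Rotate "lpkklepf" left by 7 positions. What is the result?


Input: "lpkklepf", rotate left by 7
First 7 characters: "lpkklep"
Remaining characters: "f"
Concatenate remaining + first: "f" + "lpkklep" = "flpkklep"

flpkklep


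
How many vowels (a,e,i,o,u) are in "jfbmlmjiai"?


Input: jfbmlmjiai
Checking each character:
  'j' at position 0: consonant
  'f' at position 1: consonant
  'b' at position 2: consonant
  'm' at position 3: consonant
  'l' at position 4: consonant
  'm' at position 5: consonant
  'j' at position 6: consonant
  'i' at position 7: vowel (running total: 1)
  'a' at position 8: vowel (running total: 2)
  'i' at position 9: vowel (running total: 3)
Total vowels: 3

3


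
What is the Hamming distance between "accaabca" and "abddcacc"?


Comparing "accaabca" and "abddcacc" position by position:
  Position 0: 'a' vs 'a' => same
  Position 1: 'c' vs 'b' => differ
  Position 2: 'c' vs 'd' => differ
  Position 3: 'a' vs 'd' => differ
  Position 4: 'a' vs 'c' => differ
  Position 5: 'b' vs 'a' => differ
  Position 6: 'c' vs 'c' => same
  Position 7: 'a' vs 'c' => differ
Total differences (Hamming distance): 6

6


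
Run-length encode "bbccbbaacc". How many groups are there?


Input: bbccbbaacc
Scanning for consecutive runs:
  Group 1: 'b' x 2 (positions 0-1)
  Group 2: 'c' x 2 (positions 2-3)
  Group 3: 'b' x 2 (positions 4-5)
  Group 4: 'a' x 2 (positions 6-7)
  Group 5: 'c' x 2 (positions 8-9)
Total groups: 5

5


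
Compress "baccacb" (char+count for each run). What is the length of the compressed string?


Input: baccacb
Runs:
  'b' x 1 => "b1"
  'a' x 1 => "a1"
  'c' x 2 => "c2"
  'a' x 1 => "a1"
  'c' x 1 => "c1"
  'b' x 1 => "b1"
Compressed: "b1a1c2a1c1b1"
Compressed length: 12

12


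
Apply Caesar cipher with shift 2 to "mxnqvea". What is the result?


Caesar cipher: shift "mxnqvea" by 2
  'm' (pos 12) + 2 = pos 14 = 'o'
  'x' (pos 23) + 2 = pos 25 = 'z'
  'n' (pos 13) + 2 = pos 15 = 'p'
  'q' (pos 16) + 2 = pos 18 = 's'
  'v' (pos 21) + 2 = pos 23 = 'x'
  'e' (pos 4) + 2 = pos 6 = 'g'
  'a' (pos 0) + 2 = pos 2 = 'c'
Result: ozpsxgc

ozpsxgc


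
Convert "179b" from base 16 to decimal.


Input: "179b" in base 16
Positional expansion:
  Digit '1' (value 1) x 16^3 = 4096
  Digit '7' (value 7) x 16^2 = 1792
  Digit '9' (value 9) x 16^1 = 144
  Digit 'b' (value 11) x 16^0 = 11
Sum = 6043

6043


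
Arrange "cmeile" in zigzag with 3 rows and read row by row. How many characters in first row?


Zigzag "cmeile" into 3 rows:
Placing characters:
  'c' => row 0
  'm' => row 1
  'e' => row 2
  'i' => row 1
  'l' => row 0
  'e' => row 1
Rows:
  Row 0: "cl"
  Row 1: "mie"
  Row 2: "e"
First row length: 2

2


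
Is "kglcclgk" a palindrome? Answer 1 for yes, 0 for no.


Input: kglcclgk
Reversed: kglcclgk
  Compare pos 0 ('k') with pos 7 ('k'): match
  Compare pos 1 ('g') with pos 6 ('g'): match
  Compare pos 2 ('l') with pos 5 ('l'): match
  Compare pos 3 ('c') with pos 4 ('c'): match
Result: palindrome

1


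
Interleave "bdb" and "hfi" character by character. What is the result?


Interleaving "bdb" and "hfi":
  Position 0: 'b' from first, 'h' from second => "bh"
  Position 1: 'd' from first, 'f' from second => "df"
  Position 2: 'b' from first, 'i' from second => "bi"
Result: bhdfbi

bhdfbi


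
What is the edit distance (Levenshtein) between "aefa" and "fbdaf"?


Computing edit distance: "aefa" -> "fbdaf"
DP table:
           f    b    d    a    f
      0    1    2    3    4    5
  a   1    1    2    3    3    4
  e   2    2    2    3    4    4
  f   3    2    3    3    4    4
  a   4    3    3    4    3    4
Edit distance = dp[4][5] = 4

4


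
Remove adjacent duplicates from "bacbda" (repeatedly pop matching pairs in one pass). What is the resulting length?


Input: bacbda
Stack-based adjacent duplicate removal:
  Read 'b': push. Stack: b
  Read 'a': push. Stack: ba
  Read 'c': push. Stack: bac
  Read 'b': push. Stack: bacb
  Read 'd': push. Stack: bacbd
  Read 'a': push. Stack: bacbda
Final stack: "bacbda" (length 6)

6


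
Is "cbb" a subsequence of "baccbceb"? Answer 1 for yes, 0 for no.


Check if "cbb" is a subsequence of "baccbceb"
Greedy scan:
  Position 0 ('b'): no match needed
  Position 1 ('a'): no match needed
  Position 2 ('c'): matches sub[0] = 'c'
  Position 3 ('c'): no match needed
  Position 4 ('b'): matches sub[1] = 'b'
  Position 5 ('c'): no match needed
  Position 6 ('e'): no match needed
  Position 7 ('b'): matches sub[2] = 'b'
All 3 characters matched => is a subsequence

1


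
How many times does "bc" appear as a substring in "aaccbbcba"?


Searching for "bc" in "aaccbbcba"
Scanning each position:
  Position 0: "aa" => no
  Position 1: "ac" => no
  Position 2: "cc" => no
  Position 3: "cb" => no
  Position 4: "bb" => no
  Position 5: "bc" => MATCH
  Position 6: "cb" => no
  Position 7: "ba" => no
Total occurrences: 1

1


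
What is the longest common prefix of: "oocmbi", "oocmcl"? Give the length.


Words: oocmbi, oocmcl
  Position 0: all 'o' => match
  Position 1: all 'o' => match
  Position 2: all 'c' => match
  Position 3: all 'm' => match
  Position 4: ('b', 'c') => mismatch, stop
LCP = "oocm" (length 4)

4


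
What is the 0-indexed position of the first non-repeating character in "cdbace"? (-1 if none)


Input: cdbace
Character frequencies:
  'a': 1
  'b': 1
  'c': 2
  'd': 1
  'e': 1
Scanning left to right for freq == 1:
  Position 0 ('c'): freq=2, skip
  Position 1 ('d'): unique! => answer = 1

1


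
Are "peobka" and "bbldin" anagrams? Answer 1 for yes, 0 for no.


Strings: "peobka", "bbldin"
Sorted first:  abekop
Sorted second: bbdiln
Differ at position 0: 'a' vs 'b' => not anagrams

0


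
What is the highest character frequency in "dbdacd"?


Input: dbdacd
Character counts:
  'a': 1
  'b': 1
  'c': 1
  'd': 3
Maximum frequency: 3

3


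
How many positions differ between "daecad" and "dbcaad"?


Comparing "daecad" and "dbcaad" position by position:
  Position 0: 'd' vs 'd' => same
  Position 1: 'a' vs 'b' => DIFFER
  Position 2: 'e' vs 'c' => DIFFER
  Position 3: 'c' vs 'a' => DIFFER
  Position 4: 'a' vs 'a' => same
  Position 5: 'd' vs 'd' => same
Positions that differ: 3

3


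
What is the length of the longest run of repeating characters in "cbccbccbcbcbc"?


Input: "cbccbccbcbcbc"
Scanning for longest run:
  Position 1 ('b'): new char, reset run to 1
  Position 2 ('c'): new char, reset run to 1
  Position 3 ('c'): continues run of 'c', length=2
  Position 4 ('b'): new char, reset run to 1
  Position 5 ('c'): new char, reset run to 1
  Position 6 ('c'): continues run of 'c', length=2
  Position 7 ('b'): new char, reset run to 1
  Position 8 ('c'): new char, reset run to 1
  Position 9 ('b'): new char, reset run to 1
  Position 10 ('c'): new char, reset run to 1
  Position 11 ('b'): new char, reset run to 1
  Position 12 ('c'): new char, reset run to 1
Longest run: 'c' with length 2

2


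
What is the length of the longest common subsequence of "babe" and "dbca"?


LCS of "babe" and "dbca"
DP table:
           d    b    c    a
      0    0    0    0    0
  b   0    0    1    1    1
  a   0    0    1    1    2
  b   0    0    1    1    2
  e   0    0    1    1    2
LCS length = dp[4][4] = 2

2


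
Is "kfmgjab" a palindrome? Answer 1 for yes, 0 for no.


Input: kfmgjab
Reversed: bajgmfk
  Compare pos 0 ('k') with pos 6 ('b'): MISMATCH
  Compare pos 1 ('f') with pos 5 ('a'): MISMATCH
  Compare pos 2 ('m') with pos 4 ('j'): MISMATCH
Result: not a palindrome

0


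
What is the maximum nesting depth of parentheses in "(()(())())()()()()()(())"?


Input: "(()(())())()()()()()(())"
Tracking depth:
  Position 0 '(': depth becomes 1
  Position 1 '(': depth becomes 2
  Position 2 ')': depth becomes 1
  Position 3 '(': depth becomes 2
  Position 4 '(': depth becomes 3
  Position 5 ')': depth becomes 2
  Position 6 ')': depth becomes 1
  Position 7 '(': depth becomes 2
  Position 8 ')': depth becomes 1
  Position 9 ')': depth becomes 0
  Position 10 '(': depth becomes 1
  Position 11 ')': depth becomes 0
  Position 12 '(': depth becomes 1
  Position 13 ')': depth becomes 0
  Position 14 '(': depth becomes 1
  Position 15 ')': depth becomes 0
  Position 16 '(': depth becomes 1
  Position 17 ')': depth becomes 0
  Position 18 '(': depth becomes 1
  Position 19 ')': depth becomes 0
  Position 20 '(': depth becomes 1
  Position 21 '(': depth becomes 2
  Position 22 ')': depth becomes 1
  Position 23 ')': depth becomes 0
Maximum depth reached: 3

3


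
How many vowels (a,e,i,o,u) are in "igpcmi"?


Input: igpcmi
Checking each character:
  'i' at position 0: vowel (running total: 1)
  'g' at position 1: consonant
  'p' at position 2: consonant
  'c' at position 3: consonant
  'm' at position 4: consonant
  'i' at position 5: vowel (running total: 2)
Total vowels: 2

2


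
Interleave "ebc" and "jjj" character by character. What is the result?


Interleaving "ebc" and "jjj":
  Position 0: 'e' from first, 'j' from second => "ej"
  Position 1: 'b' from first, 'j' from second => "bj"
  Position 2: 'c' from first, 'j' from second => "cj"
Result: ejbjcj

ejbjcj


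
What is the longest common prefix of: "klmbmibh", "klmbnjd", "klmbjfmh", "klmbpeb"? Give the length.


Words: klmbmibh, klmbnjd, klmbjfmh, klmbpeb
  Position 0: all 'k' => match
  Position 1: all 'l' => match
  Position 2: all 'm' => match
  Position 3: all 'b' => match
  Position 4: ('m', 'n', 'j', 'p') => mismatch, stop
LCP = "klmb" (length 4)

4


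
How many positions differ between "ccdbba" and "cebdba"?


Comparing "ccdbba" and "cebdba" position by position:
  Position 0: 'c' vs 'c' => same
  Position 1: 'c' vs 'e' => DIFFER
  Position 2: 'd' vs 'b' => DIFFER
  Position 3: 'b' vs 'd' => DIFFER
  Position 4: 'b' vs 'b' => same
  Position 5: 'a' vs 'a' => same
Positions that differ: 3

3


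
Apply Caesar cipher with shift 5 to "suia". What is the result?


Caesar cipher: shift "suia" by 5
  's' (pos 18) + 5 = pos 23 = 'x'
  'u' (pos 20) + 5 = pos 25 = 'z'
  'i' (pos 8) + 5 = pos 13 = 'n'
  'a' (pos 0) + 5 = pos 5 = 'f'
Result: xznf

xznf


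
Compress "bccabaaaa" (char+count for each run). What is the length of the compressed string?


Input: bccabaaaa
Runs:
  'b' x 1 => "b1"
  'c' x 2 => "c2"
  'a' x 1 => "a1"
  'b' x 1 => "b1"
  'a' x 4 => "a4"
Compressed: "b1c2a1b1a4"
Compressed length: 10

10


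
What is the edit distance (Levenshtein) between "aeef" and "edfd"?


Computing edit distance: "aeef" -> "edfd"
DP table:
           e    d    f    d
      0    1    2    3    4
  a   1    1    2    3    4
  e   2    1    2    3    4
  e   3    2    2    3    4
  f   4    3    3    2    3
Edit distance = dp[4][4] = 3

3


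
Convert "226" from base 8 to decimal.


Input: "226" in base 8
Positional expansion:
  Digit '2' (value 2) x 8^2 = 128
  Digit '2' (value 2) x 8^1 = 16
  Digit '6' (value 6) x 8^0 = 6
Sum = 150

150


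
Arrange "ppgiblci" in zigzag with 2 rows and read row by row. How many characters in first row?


Zigzag "ppgiblci" into 2 rows:
Placing characters:
  'p' => row 0
  'p' => row 1
  'g' => row 0
  'i' => row 1
  'b' => row 0
  'l' => row 1
  'c' => row 0
  'i' => row 1
Rows:
  Row 0: "pgbc"
  Row 1: "pili"
First row length: 4

4


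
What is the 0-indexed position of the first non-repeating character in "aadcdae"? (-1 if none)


Input: aadcdae
Character frequencies:
  'a': 3
  'c': 1
  'd': 2
  'e': 1
Scanning left to right for freq == 1:
  Position 0 ('a'): freq=3, skip
  Position 1 ('a'): freq=3, skip
  Position 2 ('d'): freq=2, skip
  Position 3 ('c'): unique! => answer = 3

3


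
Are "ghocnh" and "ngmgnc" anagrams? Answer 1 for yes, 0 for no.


Strings: "ghocnh", "ngmgnc"
Sorted first:  cghhno
Sorted second: cggmnn
Differ at position 2: 'h' vs 'g' => not anagrams

0


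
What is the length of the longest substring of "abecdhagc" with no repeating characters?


Input: "abecdhagc"
Sliding window (track last position of each char):
  Position 0 ('a'): window [0,0] length 1 -- new best
  Position 1 ('b'): window [0,1] length 2 -- new best
  Position 2 ('e'): window [0,2] length 3 -- new best
  Position 3 ('c'): window [0,3] length 4 -- new best
  Position 4 ('d'): window [0,4] length 5 -- new best
  Position 5 ('h'): window [0,5] length 6 -- new best
  Position 6 ('a'): repeat (last at 0), move window start to 1
  Position 6 ('a'): window [1,6] length 6
  Position 7 ('g'): window [1,7] length 7 -- new best
  Position 8 ('c'): repeat (last at 3), move window start to 4
  Position 8 ('c'): window [4,8] length 5
Longest substring with no repeats: "becdhag" with length 7

7


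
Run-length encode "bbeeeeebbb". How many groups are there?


Input: bbeeeeebbb
Scanning for consecutive runs:
  Group 1: 'b' x 2 (positions 0-1)
  Group 2: 'e' x 5 (positions 2-6)
  Group 3: 'b' x 3 (positions 7-9)
Total groups: 3

3


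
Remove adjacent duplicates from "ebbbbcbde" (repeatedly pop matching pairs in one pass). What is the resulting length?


Input: ebbbbcbde
Stack-based adjacent duplicate removal:
  Read 'e': push. Stack: e
  Read 'b': push. Stack: eb
  Read 'b': matches stack top 'b' => pop. Stack: e
  Read 'b': push. Stack: eb
  Read 'b': matches stack top 'b' => pop. Stack: e
  Read 'c': push. Stack: ec
  Read 'b': push. Stack: ecb
  Read 'd': push. Stack: ecbd
  Read 'e': push. Stack: ecbde
Final stack: "ecbde" (length 5)

5


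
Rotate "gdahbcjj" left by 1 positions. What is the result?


Input: "gdahbcjj", rotate left by 1
First 1 characters: "g"
Remaining characters: "dahbcjj"
Concatenate remaining + first: "dahbcjj" + "g" = "dahbcjjg"

dahbcjjg


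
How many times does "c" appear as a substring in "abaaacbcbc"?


Searching for "c" in "abaaacbcbc"
Scanning each position:
  Position 0: "a" => no
  Position 1: "b" => no
  Position 2: "a" => no
  Position 3: "a" => no
  Position 4: "a" => no
  Position 5: "c" => MATCH
  Position 6: "b" => no
  Position 7: "c" => MATCH
  Position 8: "b" => no
  Position 9: "c" => MATCH
Total occurrences: 3

3


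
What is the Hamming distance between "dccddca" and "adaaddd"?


Comparing "dccddca" and "adaaddd" position by position:
  Position 0: 'd' vs 'a' => differ
  Position 1: 'c' vs 'd' => differ
  Position 2: 'c' vs 'a' => differ
  Position 3: 'd' vs 'a' => differ
  Position 4: 'd' vs 'd' => same
  Position 5: 'c' vs 'd' => differ
  Position 6: 'a' vs 'd' => differ
Total differences (Hamming distance): 6

6


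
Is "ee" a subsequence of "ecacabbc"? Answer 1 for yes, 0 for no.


Check if "ee" is a subsequence of "ecacabbc"
Greedy scan:
  Position 0 ('e'): matches sub[0] = 'e'
  Position 1 ('c'): no match needed
  Position 2 ('a'): no match needed
  Position 3 ('c'): no match needed
  Position 4 ('a'): no match needed
  Position 5 ('b'): no match needed
  Position 6 ('b'): no match needed
  Position 7 ('c'): no match needed
Only matched 1/2 characters => not a subsequence

0


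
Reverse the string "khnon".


Input: khnon
Reading characters right to left:
  Position 4: 'n'
  Position 3: 'o'
  Position 2: 'n'
  Position 1: 'h'
  Position 0: 'k'
Reversed: nonhk

nonhk


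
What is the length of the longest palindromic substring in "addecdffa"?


Input: "addecdffa"
Checking substrings for palindromes:
  [1:3] "dd" (len 2) => palindrome
  [6:8] "ff" (len 2) => palindrome
Longest palindromic substring: "dd" with length 2

2


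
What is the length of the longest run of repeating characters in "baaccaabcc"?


Input: "baaccaabcc"
Scanning for longest run:
  Position 1 ('a'): new char, reset run to 1
  Position 2 ('a'): continues run of 'a', length=2
  Position 3 ('c'): new char, reset run to 1
  Position 4 ('c'): continues run of 'c', length=2
  Position 5 ('a'): new char, reset run to 1
  Position 6 ('a'): continues run of 'a', length=2
  Position 7 ('b'): new char, reset run to 1
  Position 8 ('c'): new char, reset run to 1
  Position 9 ('c'): continues run of 'c', length=2
Longest run: 'a' with length 2

2


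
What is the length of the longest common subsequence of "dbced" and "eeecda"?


LCS of "dbced" and "eeecda"
DP table:
           e    e    e    c    d    a
      0    0    0    0    0    0    0
  d   0    0    0    0    0    1    1
  b   0    0    0    0    0    1    1
  c   0    0    0    0    1    1    1
  e   0    1    1    1    1    1    1
  d   0    1    1    1    1    2    2
LCS length = dp[5][6] = 2

2


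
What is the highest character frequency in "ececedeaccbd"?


Input: ececedeaccbd
Character counts:
  'a': 1
  'b': 1
  'c': 4
  'd': 2
  'e': 4
Maximum frequency: 4

4


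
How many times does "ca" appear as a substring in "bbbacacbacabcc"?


Searching for "ca" in "bbbacacbacabcc"
Scanning each position:
  Position 0: "bb" => no
  Position 1: "bb" => no
  Position 2: "ba" => no
  Position 3: "ac" => no
  Position 4: "ca" => MATCH
  Position 5: "ac" => no
  Position 6: "cb" => no
  Position 7: "ba" => no
  Position 8: "ac" => no
  Position 9: "ca" => MATCH
  Position 10: "ab" => no
  Position 11: "bc" => no
  Position 12: "cc" => no
Total occurrences: 2

2


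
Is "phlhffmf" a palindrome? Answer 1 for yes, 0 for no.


Input: phlhffmf
Reversed: fmffhlhp
  Compare pos 0 ('p') with pos 7 ('f'): MISMATCH
  Compare pos 1 ('h') with pos 6 ('m'): MISMATCH
  Compare pos 2 ('l') with pos 5 ('f'): MISMATCH
  Compare pos 3 ('h') with pos 4 ('f'): MISMATCH
Result: not a palindrome

0


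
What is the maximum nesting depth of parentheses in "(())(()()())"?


Input: "(())(()()())"
Tracking depth:
  Position 0 '(': depth becomes 1
  Position 1 '(': depth becomes 2
  Position 2 ')': depth becomes 1
  Position 3 ')': depth becomes 0
  Position 4 '(': depth becomes 1
  Position 5 '(': depth becomes 2
  Position 6 ')': depth becomes 1
  Position 7 '(': depth becomes 2
  Position 8 ')': depth becomes 1
  Position 9 '(': depth becomes 2
  Position 10 ')': depth becomes 1
  Position 11 ')': depth becomes 0
Maximum depth reached: 2

2


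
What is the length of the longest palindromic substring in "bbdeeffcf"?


Input: "bbdeeffcf"
Checking substrings for palindromes:
  [6:9] "fcf" (len 3) => palindrome
  [0:2] "bb" (len 2) => palindrome
  [3:5] "ee" (len 2) => palindrome
  [5:7] "ff" (len 2) => palindrome
Longest palindromic substring: "fcf" with length 3

3


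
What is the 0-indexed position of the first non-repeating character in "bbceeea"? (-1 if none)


Input: bbceeea
Character frequencies:
  'a': 1
  'b': 2
  'c': 1
  'e': 3
Scanning left to right for freq == 1:
  Position 0 ('b'): freq=2, skip
  Position 1 ('b'): freq=2, skip
  Position 2 ('c'): unique! => answer = 2

2


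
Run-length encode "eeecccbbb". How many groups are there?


Input: eeecccbbb
Scanning for consecutive runs:
  Group 1: 'e' x 3 (positions 0-2)
  Group 2: 'c' x 3 (positions 3-5)
  Group 3: 'b' x 3 (positions 6-8)
Total groups: 3

3


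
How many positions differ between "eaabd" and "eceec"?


Comparing "eaabd" and "eceec" position by position:
  Position 0: 'e' vs 'e' => same
  Position 1: 'a' vs 'c' => DIFFER
  Position 2: 'a' vs 'e' => DIFFER
  Position 3: 'b' vs 'e' => DIFFER
  Position 4: 'd' vs 'c' => DIFFER
Positions that differ: 4

4


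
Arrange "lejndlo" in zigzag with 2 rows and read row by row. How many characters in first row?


Zigzag "lejndlo" into 2 rows:
Placing characters:
  'l' => row 0
  'e' => row 1
  'j' => row 0
  'n' => row 1
  'd' => row 0
  'l' => row 1
  'o' => row 0
Rows:
  Row 0: "ljdo"
  Row 1: "enl"
First row length: 4

4


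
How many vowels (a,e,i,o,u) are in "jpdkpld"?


Input: jpdkpld
Checking each character:
  'j' at position 0: consonant
  'p' at position 1: consonant
  'd' at position 2: consonant
  'k' at position 3: consonant
  'p' at position 4: consonant
  'l' at position 5: consonant
  'd' at position 6: consonant
Total vowels: 0

0


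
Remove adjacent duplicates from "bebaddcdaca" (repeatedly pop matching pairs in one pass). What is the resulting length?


Input: bebaddcdaca
Stack-based adjacent duplicate removal:
  Read 'b': push. Stack: b
  Read 'e': push. Stack: be
  Read 'b': push. Stack: beb
  Read 'a': push. Stack: beba
  Read 'd': push. Stack: bebad
  Read 'd': matches stack top 'd' => pop. Stack: beba
  Read 'c': push. Stack: bebac
  Read 'd': push. Stack: bebacd
  Read 'a': push. Stack: bebacda
  Read 'c': push. Stack: bebacdac
  Read 'a': push. Stack: bebacdaca
Final stack: "bebacdaca" (length 9)

9
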